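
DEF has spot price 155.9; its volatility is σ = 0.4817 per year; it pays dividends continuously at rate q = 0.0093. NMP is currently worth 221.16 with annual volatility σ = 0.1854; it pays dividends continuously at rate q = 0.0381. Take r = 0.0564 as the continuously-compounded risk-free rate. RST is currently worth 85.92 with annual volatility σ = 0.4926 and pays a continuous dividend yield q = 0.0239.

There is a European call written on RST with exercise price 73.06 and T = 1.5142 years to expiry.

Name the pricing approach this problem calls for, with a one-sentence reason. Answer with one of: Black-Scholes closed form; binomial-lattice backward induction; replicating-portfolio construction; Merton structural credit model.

framework: Black-Scholes closed form

Key observation: the instrument is a plain European call (strike 73.06) on a lognormal asset; the exact continuous-time formula applies directly.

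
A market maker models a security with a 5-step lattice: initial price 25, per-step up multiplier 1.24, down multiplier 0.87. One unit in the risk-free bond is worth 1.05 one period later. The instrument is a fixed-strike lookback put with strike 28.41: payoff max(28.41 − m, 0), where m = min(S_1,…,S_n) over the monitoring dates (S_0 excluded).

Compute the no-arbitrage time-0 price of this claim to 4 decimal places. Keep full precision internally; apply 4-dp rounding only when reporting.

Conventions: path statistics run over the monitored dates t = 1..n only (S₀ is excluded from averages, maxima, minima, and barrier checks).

price = 4.8451

Set p* = 0.4865 (from d < R < u); the path-dependent value is the discounted p*-expectation over all price paths.
Enumerate all 2^5 = 32 price paths (U = up ×1.24, D = down ×0.87); each path with k up-moves has probability p*^k·(1−p*)^(5−k).
DDDDD: m=12.4605, payoff=15.9495, prob=0.035707
UDDDD: m=17.7598, payoff=10.6502, prob=0.033828
DUDDD: m=17.7598, payoff=10.6502, prob=0.033828
UUDDD: m=25.3129, payoff=3.0971, prob=0.032048
DDUDD: m=17.7598, payoff=10.6502, prob=0.033828
UDUDD: m=25.3129, payoff=3.0971, prob=0.032048
DUUDD: m=21.7500, payoff=6.6600, prob=0.032048
UUUDD: m=31.0000, payoff=0.0000, prob=0.030361
DDDUD: m=16.4626, payoff=11.9474, prob=0.033828
UDDUD: m=23.4639, payoff=4.9461, prob=0.032048
DUDUD: m=21.7500, payoff=6.6600, prob=0.032048
UUDUD: m=31.0000, payoff=0.0000, prob=0.030361
DDUUD: m=18.9225, payoff=9.4875, prob=0.032048
UDUUD: m=26.9700, payoff=1.4400, prob=0.030361
DUUUD: m=21.7500, payoff=6.6600, prob=0.030361
UUUUD: m=31.0000, payoff=0.0000, prob=0.028763
DDDDU: m=14.3224, payoff=14.0876, prob=0.033828
UDDDU: m=20.4136, payoff=7.9964, prob=0.032048
DUDDU: m=20.4136, payoff=7.9964, prob=0.032048
UUDDU: m=29.0952, payoff=0.0000, prob=0.030361
DDUDU: m=18.9225, payoff=9.4875, prob=0.032048
UDUDU: m=26.9700, payoff=1.4400, prob=0.030361
DUUDU: m=21.7500, payoff=6.6600, prob=0.030361
UUUDU: m=31.0000, payoff=0.0000, prob=0.028763
DDDUU: m=16.4626, payoff=11.9474, prob=0.032048
UDDUU: m=23.4639, payoff=4.9461, prob=0.030361
DUDUU: m=21.7500, payoff=6.6600, prob=0.030361
UUDUU: m=31.0000, payoff=0.0000, prob=0.028763
DDUUU: m=18.9225, payoff=9.4875, prob=0.030361
UDUUU: m=26.9700, payoff=1.4400, prob=0.028763
DUUUU: m=21.7500, payoff=6.6600, prob=0.028763
UUUUU: m=31.0000, payoff=0.0000, prob=0.027249
Price = Σ prob·payoff / R^5 = 6.183737 / 1.276282 = 4.8451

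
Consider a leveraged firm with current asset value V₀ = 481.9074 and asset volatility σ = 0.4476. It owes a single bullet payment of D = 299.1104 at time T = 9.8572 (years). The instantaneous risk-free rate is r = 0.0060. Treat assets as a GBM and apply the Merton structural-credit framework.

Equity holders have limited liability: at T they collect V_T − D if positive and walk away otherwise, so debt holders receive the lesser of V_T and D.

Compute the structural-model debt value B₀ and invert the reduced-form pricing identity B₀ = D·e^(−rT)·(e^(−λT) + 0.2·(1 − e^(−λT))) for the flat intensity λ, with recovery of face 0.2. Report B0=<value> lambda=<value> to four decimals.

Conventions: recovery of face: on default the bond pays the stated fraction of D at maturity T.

B0=172.5143 lambda=0.0673

Work the structural quantities from V₀ = 481.9074 against face 299.1104:
d₁ = [ln(V₀/D) + (r + σ²/2)T] / (σ√T)
   = [ln(481.9074/299.1104) + (0.0060 + 0.5·0.4476²)·9.8572] / (0.4476·√9.8572)
   = [0.476939 + 1.046567] / 1.405293 = 1.084120
d₂ = d₁ − σ√T = 1.084120 − 1.405293 = -0.321173
N(d₁) = 0.860844,  N(d₂) = 0.374040,  e^(−rT) = 0.942572
E₀ = V₀·N(d₁) − D·e^(−rT)·N(d₂)
   = 481.9074·0.860844 − 299.1104·0.942572·0.374040 = 309.393056
B₀ = V₀ − E₀ = 481.9074 − 309.393056 = 172.514344
e^(−λT) = (B₀·e^(rT)/D − 0.2)/(1 − 0.2) = (172.5143·1.060927/299.1104 − 0.2)/0.8 = 0.51487271
λ = −ln(0.51487271)/9.8572 = 0.067345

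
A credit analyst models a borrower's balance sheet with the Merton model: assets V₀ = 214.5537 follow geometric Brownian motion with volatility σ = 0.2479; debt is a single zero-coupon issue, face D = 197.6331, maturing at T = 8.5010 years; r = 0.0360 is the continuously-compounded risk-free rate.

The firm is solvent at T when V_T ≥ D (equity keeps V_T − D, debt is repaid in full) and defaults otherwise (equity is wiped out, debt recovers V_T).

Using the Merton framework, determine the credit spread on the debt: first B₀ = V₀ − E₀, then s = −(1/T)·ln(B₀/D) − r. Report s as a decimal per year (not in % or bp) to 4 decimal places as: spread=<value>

spread=0.0203

Work the structural quantities from V₀ = 214.5537 against face 197.6331:
d₁ = [ln(V₀/D) + (r + σ²/2)T] / (σ√T)
   = [ln(214.5537/197.6331) + (0.0360 + 0.5·0.2479²)·8.5010] / (0.2479·√8.5010)
   = [0.082148 + 0.567248] / 0.722789 = 0.898458
d₂ = d₁ − σ√T = 0.898458 − 0.722789 = 0.175669
N(d₁) = 0.815529,  N(d₂) = 0.569723,  e^(−rT) = 0.736360
E₀ = V₀·N(d₁) − D·e^(−rT)·N(d₂)
   = 214.5537·0.815529 − 197.6331·0.736360·0.569723 = 92.063532
B₀ = V₀ − E₀ = 214.5537 − 92.063532 = 122.490168
spread = −(1/T)·ln(B₀/D) − r = −(1/8.5010)·ln(122.490168/197.6331) − 0.0360 = 0.02027356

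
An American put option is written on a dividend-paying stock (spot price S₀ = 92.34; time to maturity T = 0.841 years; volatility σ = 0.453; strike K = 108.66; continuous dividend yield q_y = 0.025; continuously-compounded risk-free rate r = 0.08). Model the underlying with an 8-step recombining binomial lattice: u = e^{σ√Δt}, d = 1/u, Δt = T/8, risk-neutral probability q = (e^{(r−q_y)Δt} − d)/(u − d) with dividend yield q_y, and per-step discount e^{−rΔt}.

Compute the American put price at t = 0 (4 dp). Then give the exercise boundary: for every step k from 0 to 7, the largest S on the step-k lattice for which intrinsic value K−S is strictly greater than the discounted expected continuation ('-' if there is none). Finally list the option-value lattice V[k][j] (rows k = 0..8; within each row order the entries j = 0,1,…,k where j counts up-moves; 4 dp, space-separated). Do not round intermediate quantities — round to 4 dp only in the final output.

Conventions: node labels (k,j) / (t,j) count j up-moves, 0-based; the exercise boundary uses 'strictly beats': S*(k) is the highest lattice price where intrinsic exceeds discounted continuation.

price = 23.4971
boundary = - - 68.8359 59.4330 68.8359 59.4330 68.8359 79.7264
tree:
23.4971
31.0743 15.7979
39.8241 22.2525 9.1656
49.2270 30.3320 13.9938 4.1582
57.3455 39.8241 20.7027 7.0579 1.1272
64.3550 49.2270 29.4399 11.7129 2.1988 0.0000
70.4071 57.3455 39.8241 18.8402 4.2891 0.0000 0.0000
75.6324 64.3550 49.2270 28.9336 8.3665 0.0000 0.0000 0.0000
80.1439 70.4071 57.3455 39.8241 16.3200 0.0000 0.0000 0.0000 0.0000

Δt=0.10512, u=1.15821, d=0.86340, q=0.48302, disc=e^(-rΔt)=0.99163
k=8 terminal: V=max(K-S,0) → 80.1439 70.4071 57.3455 39.8241 16.3200 0.0000 0.0000 0.0000 0.0000
k=7: j=0 S=33.0276 intr=75.6324 cont=74.8091 V=75.6324[EX]; j=1 S=44.3050 intr=64.3550 cont=63.5613 V=64.3550[EX]; j=2 S=59.4330 intr=49.2270 cont=48.4730 V=49.2270[EX]; j=3 S=79.7264 intr=28.9336 cont=28.2328 V=28.9336[EX]; j=4 S=106.9492 intr=1.7108 cont=8.3665 V=8.3665[hold]; j=5 S=143.4671 intr=0.0000 cont=0.0000 V=0.0000[hold]; j=6 S=192.4542 intr=0.0000 cont=0.0000 V=0.0000[hold]; j=7 S=258.1679 intr=0.0000 cont=0.0000 V=0.0000[hold]  S*(7)=79.7264
k=6: j=0 S=38.2529 intr=70.4071 cont=69.5975 V=70.4071[EX]; j=1 S=51.3145 intr=57.3455 cont=56.5702 V=57.3455[EX]; j=2 S=68.8359 intr=39.8241 cont=39.0948 V=39.8241[EX]; j=3 S=92.3400 intr=16.3200 cont=18.8402 V=18.8402[hold]; j=4 S=123.8696 intr=0.0000 cont=4.2891 V=4.2891[hold]; j=5 S=166.1651 intr=0.0000 cont=0.0000 V=0.0000[hold]; j=6 S=222.9024 intr=0.0000 cont=0.0000 V=0.0000[hold]  S*(6)=68.8359
k=5: j=0 S=44.3050 intr=64.3550 cont=63.5613 V=64.3550[EX]; j=1 S=59.4330 intr=49.2270 cont=48.4730 V=49.2270[EX]; j=2 S=79.7264 intr=28.9336 cont=29.4399 V=29.4399[hold]; j=3 S=106.9492 intr=1.7108 cont=11.7129 V=11.7129[hold]; j=4 S=143.4671 intr=0.0000 cont=2.1988 V=2.1988[hold]; j=5 S=192.4542 intr=0.0000 cont=0.0000 V=0.0000[hold]  S*(5)=59.4330
k=4: j=0 S=51.3145 intr=57.3455 cont=56.5702 V=57.3455[EX]; j=1 S=68.8359 intr=39.8241 cont=39.3373 V=39.8241[EX]; j=2 S=92.3400 intr=16.3200 cont=20.7027 V=20.7027[hold]; j=3 S=123.8696 intr=0.0000 cont=7.0579 V=7.0579[hold]; j=4 S=166.1651 intr=0.0000 cont=1.1272 V=1.1272[hold]  S*(4)=68.8359
k=3: j=0 S=59.4330 intr=49.2270 cont=48.4730 V=49.2270[EX]; j=1 S=79.7264 intr=28.9336 cont=30.3320 V=30.3320[hold]; j=2 S=106.9492 intr=1.7108 cont=13.9938 V=13.9938[hold]; j=3 S=143.4671 intr=0.0000 cont=4.1582 V=4.1582[hold]  S*(3)=59.4330
k=2: j=0 S=68.8359 intr=39.8241 cont=39.7646 V=39.8241[EX]; j=1 S=92.3400 intr=16.3200 cont=22.2525 V=22.2525[hold]; j=2 S=123.8696 intr=0.0000 cont=9.1656 V=9.1656[hold]  S*(2)=68.8359
k=1: j=0 S=79.7264 intr=28.9336 cont=31.0743 V=31.0743[hold]; j=1 S=106.9492 intr=1.7108 cont=15.7979 V=15.7979[hold]  S*(1)=-
k=0: j=0 S=92.3400 intr=16.3200 cont=23.4971 V=23.4971[hold]  S*(0)=-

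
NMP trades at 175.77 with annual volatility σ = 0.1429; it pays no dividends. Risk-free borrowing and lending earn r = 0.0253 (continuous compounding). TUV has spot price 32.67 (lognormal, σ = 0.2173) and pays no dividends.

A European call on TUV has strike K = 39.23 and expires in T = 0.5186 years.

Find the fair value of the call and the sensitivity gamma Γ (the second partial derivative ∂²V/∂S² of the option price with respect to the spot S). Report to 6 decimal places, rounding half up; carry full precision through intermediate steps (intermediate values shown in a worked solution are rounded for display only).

price = 0.392209
Γ = 0.046987

σ√T = 0.2173·√0.5186 = 0.156486
d₁ = (ln(S/K) + (r+σ²/2)T) / (σ√T) = (ln(32.67/39.23) + (0.0253+0.2173²/2)·0.5186) / 0.156486 = (-0.182985 + 0.025365) / 0.156486 = -1.007245
d₂ = d₁ − σ√T = -1.007245 − 0.156486 = -1.163732
e^{−rT} = 0.986965
N(d₁) = 0.156908,  N(d₂) = 0.122266
Call price V = S·N(d₁) − K·e^{−rT}·N(d₂) = 5.126198 − 4.733989 = 0.392209
φ(d₁) = (1/√(2π))·e^{−d₁²/2} = 0.240218
Γ = φ(d₁) / (S·σ·√T) = 0.046987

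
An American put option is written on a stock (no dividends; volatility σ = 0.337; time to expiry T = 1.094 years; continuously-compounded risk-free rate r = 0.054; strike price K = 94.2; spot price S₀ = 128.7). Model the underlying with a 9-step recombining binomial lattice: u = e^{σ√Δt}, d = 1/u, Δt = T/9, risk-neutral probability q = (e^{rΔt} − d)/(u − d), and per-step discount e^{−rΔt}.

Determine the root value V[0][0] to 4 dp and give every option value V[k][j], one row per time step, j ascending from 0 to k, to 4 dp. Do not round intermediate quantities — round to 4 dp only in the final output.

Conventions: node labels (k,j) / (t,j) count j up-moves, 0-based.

price = 2.9676
tree:
2.9676
4.7001 1.2646
7.2867 2.1614 0.3795
11.0111 3.6379 0.7053 0.0570
16.1309 6.0085 1.3021 0.1144 0.0000
22.7480 9.6902 2.3858 0.2297 0.0000 0.0000
30.6061 15.1469 4.3312 0.4611 0.0000 0.0000 0.0000
37.6558 22.6775 7.7748 0.9258 0.0000 0.0000 0.0000 0.0000
43.9240 30.6061 13.7604 1.8587 0.0000 0.0000 0.0000 0.0000 0.0000
49.4973 37.6558 22.6775 3.7316 0.0000 0.0000 0.0000 0.0000 0.0000 0.0000

Δt=0.12156  u=1.12468  d=0.88915  q=0.49862  discount=0.99346
step 9 (expiry): payoffs max(K−S,0) = 49.4973 37.6558 22.6775 3.7316 0.0000 0.0000 0.0000 0.0000 0.0000 0.0000
k=8: (k=8,j=0): S=50.2760, K−S=43.9240, hold=43.3077 ⇒ V=43.9240 exercise | (k=8,j=1): S=63.5939, K−S=30.6061, hold=29.9898 ⇒ V=30.6061 exercise | (k=8,j=2): S=80.4396, K−S=13.7604, hold=13.1441 ⇒ V=13.7604 exercise | (k=8,j=3): S=101.7476, K−S=0.0000, hold=1.8587 ⇒ V=1.8587 continue | (k=8,j=4): S=128.7000, K−S=0.0000, hold=0.0000 ⇒ V=0.0000 continue | (k=8,j=5): S=162.7919, K−S=0.0000, hold=0.0000 ⇒ V=0.0000 continue | (k=8,j=6): S=205.9147, K−S=0.0000, hold=0.0000 ⇒ V=0.0000 continue | (k=8,j=7): S=260.4604, K−S=0.0000, hold=0.0000 ⇒ V=0.0000 continue | (k=8,j=8): S=329.4549, K−S=0.0000, hold=0.0000 ⇒ V=0.0000 continue
k=7: (k=7,j=0): S=56.5442, K−S=37.6558, hold=37.0395 ⇒ V=37.6558 exercise | (k=7,j=1): S=71.5225, K−S=22.6775, hold=22.0612 ⇒ V=22.6775 exercise | (k=7,j=2): S=90.4684, K−S=3.7316, hold=7.7748 ⇒ V=7.7748 continue | (k=7,j=3): S=114.4330, K−S=0.0000, hold=0.9258 ⇒ V=0.9258 continue | (k=7,j=4): S=144.7457, K−S=0.0000, hold=0.0000 ⇒ V=0.0000 continue | (k=7,j=5): S=183.0881, K−S=0.0000, hold=0.0000 ⇒ V=0.0000 continue | (k=7,j=6): S=231.5872, K−S=0.0000, hold=0.0000 ⇒ V=0.0000 continue | (k=7,j=7): S=292.9334, K−S=0.0000, hold=0.0000 ⇒ V=0.0000 continue
k=6: (k=6,j=0): S=63.5939, K−S=30.6061, hold=29.9898 ⇒ V=30.6061 exercise | (k=6,j=1): S=80.4396, K−S=13.7604, hold=15.1469 ⇒ V=15.1469 continue | (k=6,j=2): S=101.7476, K−S=0.0000, hold=4.3312 ⇒ V=4.3312 continue | (k=6,j=3): S=128.7000, K−S=0.0000, hold=0.4611 ⇒ V=0.4611 continue | (k=6,j=4): S=162.7919, K−S=0.0000, hold=0.0000 ⇒ V=0.0000 continue | (k=6,j=5): S=205.9147, K−S=0.0000, hold=0.0000 ⇒ V=0.0000 continue | (k=6,j=6): S=260.4604, K−S=0.0000, hold=0.0000 ⇒ V=0.0000 continue
k=5: (k=5,j=0): S=71.5225, K−S=22.6775, hold=22.7480 ⇒ V=22.7480 continue | (k=5,j=1): S=90.4684, K−S=3.7316, hold=9.6902 ⇒ V=9.6902 continue | (k=5,j=2): S=114.4330, K−S=0.0000, hold=2.3858 ⇒ V=2.3858 continue | (k=5,j=3): S=144.7457, K−S=0.0000, hold=0.2297 ⇒ V=0.2297 continue | (k=5,j=4): S=183.0881, K−S=0.0000, hold=0.0000 ⇒ V=0.0000 continue | (k=5,j=5): S=231.5872, K−S=0.0000, hold=0.0000 ⇒ V=0.0000 continue
k=4: (k=4,j=0): S=80.4396, K−S=13.7604, hold=16.1309 ⇒ V=16.1309 continue | (k=4,j=1): S=101.7476, K−S=0.0000, hold=6.0085 ⇒ V=6.0085 continue | (k=4,j=2): S=128.7000, K−S=0.0000, hold=1.3021 ⇒ V=1.3021 continue | (k=4,j=3): S=162.7919, K−S=0.0000, hold=0.1144 ⇒ V=0.1144 continue | (k=4,j=4): S=205.9147, K−S=0.0000, hold=0.0000 ⇒ V=0.0000 continue
k=3: (k=3,j=0): S=90.4684, K−S=3.7316, hold=11.0111 ⇒ V=11.0111 continue | (k=3,j=1): S=114.4330, K−S=0.0000, hold=3.6379 ⇒ V=3.6379 continue | (k=3,j=2): S=144.7457, K−S=0.0000, hold=0.7053 ⇒ V=0.7053 continue | (k=3,j=3): S=183.0881, K−S=0.0000, hold=0.0570 ⇒ V=0.0570 continue
k=2: (k=2,j=0): S=101.7476, K−S=0.0000, hold=7.2867 ⇒ V=7.2867 continue | (k=2,j=1): S=128.7000, K−S=0.0000, hold=2.1614 ⇒ V=2.1614 continue | (k=2,j=2): S=162.7919, K−S=0.0000, hold=0.3795 ⇒ V=0.3795 continue
k=1: (k=1,j=0): S=114.4330, K−S=0.0000, hold=4.7001 ⇒ V=4.7001 continue | (k=1,j=1): S=144.7457, K−S=0.0000, hold=1.2646 ⇒ V=1.2646 continue
k=0: (k=0,j=0): S=128.7000, K−S=0.0000, hold=2.9676 ⇒ V=2.9676 continue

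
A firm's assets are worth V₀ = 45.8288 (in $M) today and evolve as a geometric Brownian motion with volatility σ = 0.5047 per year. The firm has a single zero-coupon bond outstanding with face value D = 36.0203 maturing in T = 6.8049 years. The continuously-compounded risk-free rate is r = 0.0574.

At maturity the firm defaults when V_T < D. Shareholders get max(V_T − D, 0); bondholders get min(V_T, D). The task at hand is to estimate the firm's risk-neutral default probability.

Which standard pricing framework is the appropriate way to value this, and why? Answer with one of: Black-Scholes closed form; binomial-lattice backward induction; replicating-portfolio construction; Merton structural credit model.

Key observation: assets follow a GBM and default happens iff V_T < 36.0203; valuing claims on that split (equity as a call, risky debt as the residual) is the structural model's definition.

framework: Merton structural credit model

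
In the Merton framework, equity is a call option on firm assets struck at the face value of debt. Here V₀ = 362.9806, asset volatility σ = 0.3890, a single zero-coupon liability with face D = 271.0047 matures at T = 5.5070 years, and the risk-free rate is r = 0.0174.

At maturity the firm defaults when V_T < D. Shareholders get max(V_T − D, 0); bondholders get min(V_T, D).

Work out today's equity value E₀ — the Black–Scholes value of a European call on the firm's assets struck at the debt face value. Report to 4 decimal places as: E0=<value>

E0=174.3285

Apply the equity-as-call identities (strike 271.0047, horizon 5.5070 years):
d₁ = [ln(V₀/D) + (r + σ²/2)T] / (σ√T)
   = [ln(362.9806/271.0047) + (0.0174 + 0.5·0.3890²)·5.5070] / (0.3890·√5.5070)
   = [0.292213 + 0.512484] / 0.912866 = 0.881506
d₂ = d₁ − σ√T = 0.881506 − 0.912866 = -0.031360
N(d₁) = 0.810978,  N(d₂) = 0.487491,  e^(−rT) = 0.908626
E₀ = V₀·N(d₁) − D·e^(−rT)·N(d₂)
   = 362.9806·0.810978 − 271.0047·0.908626·0.487491 = 174.328540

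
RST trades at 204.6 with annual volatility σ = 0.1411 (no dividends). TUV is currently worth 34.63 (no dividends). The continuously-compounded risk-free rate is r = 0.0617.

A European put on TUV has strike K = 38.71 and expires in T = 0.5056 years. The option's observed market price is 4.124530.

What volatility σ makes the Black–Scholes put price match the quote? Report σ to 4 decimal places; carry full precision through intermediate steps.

sigma = 0.2357

At σ = 0.2357 the Black–Scholes value reproduces the quote:
σ√T = 0.2357·√0.5056 = 0.167596
d₁ = (ln(S/K) + (r+σ²/2)T) / (σ√T) = (ln(34.63/38.71) + (0.0617+0.2357²/2)·0.5056) / 0.167596 = (-0.111378 + 0.045240) / 0.167596 = -0.394628
d₂ = d₁ − σ√T = -0.394628 − 0.167596 = -0.562223
e^{−rT} = 0.969286
N(−d₁) = 0.653441,  N(−d₂) = 0.713018
V = K·e^{−rT}·N(−d₂) − S·N(−d₁) = 26.753195 − 22.628665 = 4.124530 (equal to the quote); since ∂V/∂σ > 0 for all σ, the implied volatility is unique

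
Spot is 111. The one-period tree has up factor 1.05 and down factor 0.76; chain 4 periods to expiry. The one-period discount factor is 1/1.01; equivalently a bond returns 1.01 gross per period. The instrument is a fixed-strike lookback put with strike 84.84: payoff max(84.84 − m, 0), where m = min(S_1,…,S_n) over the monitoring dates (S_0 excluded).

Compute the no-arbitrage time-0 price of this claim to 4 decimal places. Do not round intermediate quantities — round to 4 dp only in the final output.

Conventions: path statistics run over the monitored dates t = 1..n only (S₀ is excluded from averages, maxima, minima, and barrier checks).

price = 1.6902

No-arbitrage gives p* = (R−d)/(u−d) = 0.8621: enumerate every path, weight its payoff by its p*-probability, and discount by R^4.
Enumerate all 2^4 = 16 price paths (U = up ×1.05, D = down ×0.76); each path with k up-moves has probability p*^k·(1−p*)^(4−k).
DDDD: m=37.0320, payoff=47.8080, prob=0.000362
UDDD: m=51.1627, payoff=33.6773, prob=0.002262
DUDD: m=51.1627, payoff=33.6773, prob=0.002262
UUDD: m=70.6852, payoff=14.1548, prob=0.014139
DDUD: m=51.1627, payoff=33.6773, prob=0.002262
UDUD: m=70.6852, payoff=14.1548, prob=0.014139
DUUD: m=70.6852, payoff=14.1548, prob=0.014139
UUUD: m=97.6572, payoff=0.0000, prob=0.088367
DDDU: m=48.7263, payoff=36.1137, prob=0.002262
UDDU: m=67.3193, payoff=17.5207, prob=0.014139
DUDU: m=67.3193, payoff=17.5207, prob=0.014139
UUDU: m=93.0069, payoff=0.0000, prob=0.088367
DDUU: m=64.1136, payoff=20.7264, prob=0.014139
UDUU: m=88.5780, payoff=0.0000, prob=0.088367
DUUU: m=84.3600, payoff=0.4800, prob=0.088367
UUUU: m=116.5500, payoff=0.0000, prob=0.552291
Price = Σ prob·payoff / R^4 = 1.758838 / 1.040604 = 1.6902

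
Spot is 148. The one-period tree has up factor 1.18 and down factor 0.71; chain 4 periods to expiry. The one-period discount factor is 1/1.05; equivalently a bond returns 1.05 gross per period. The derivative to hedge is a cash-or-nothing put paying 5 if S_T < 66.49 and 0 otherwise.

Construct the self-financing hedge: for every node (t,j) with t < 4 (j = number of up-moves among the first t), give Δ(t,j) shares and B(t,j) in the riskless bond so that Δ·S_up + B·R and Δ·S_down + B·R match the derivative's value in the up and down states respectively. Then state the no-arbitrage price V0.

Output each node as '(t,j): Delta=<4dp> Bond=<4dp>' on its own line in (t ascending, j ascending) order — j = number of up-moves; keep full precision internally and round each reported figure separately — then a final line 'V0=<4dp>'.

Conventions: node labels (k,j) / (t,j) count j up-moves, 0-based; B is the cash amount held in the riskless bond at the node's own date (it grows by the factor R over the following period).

(0,0): Delta=-0.0103 Bond=1.8018
(1,0): Delta=-0.0367 Bond=4.6700
(1,1): Delta=-0.0042 Bond=0.8296
(2,0): Delta=-0.0982 Bond=9.4912
(2,1): Delta=-0.0226 Bond=3.1494
(2,2): Delta=0.0000 Bond=0.0000
(3,0): Delta=0.0000 Bond=4.7619
(3,1): Delta=-0.1208 Bond=11.9554
(3,2): Delta=0.0000 Bond=0.0000
(3,3): Delta=0.0000 Bond=0.0000
V0=0.2760

Arbitrage-free pricing uses the up-move probability p* = (R−d)/(u−d) = 0.7234, discounting each step at R = 1.05.
Expiry values: V(4,0)=5.0000, V(4,1)=5.0000, V(4,2)=0.0000, V(4,3)=0.0000, V(4,4)=0.0000
(3,0): S=52.9708. Δ = (V_up−V_dn)/(S_up−S_dn) = (5.0000−5.0000)/(62.5056−37.6093) = 0.0000. V = [p*·5.0000 + (1−p*)·5.0000]/1.05 = 4.7619. B = V − Δ·S = 4.7619.
(3,1): S=88.0360. Δ = (V_up−V_dn)/(S_up−S_dn) = (0.0000−5.0000)/(103.8825−62.5056) = -0.1208. V = [p*·0.0000 + (1−p*)·5.0000]/1.05 = 1.3171. B = V − Δ·S = 11.9554.
(3,2): S=146.3134. Δ = (V_up−V_dn)/(S_up−S_dn) = (0.0000−0.0000)/(172.6498−103.8825) = 0.0000. V = [p*·0.0000 + (1−p*)·0.0000]/1.05 = 0.0000. B = V − Δ·S = 0.0000.
(3,3): S=243.1687. Δ = (V_up−V_dn)/(S_up−S_dn) = (0.0000−0.0000)/(286.9391−172.6498) = 0.0000. V = [p*·0.0000 + (1−p*)·0.0000]/1.05 = 0.0000. B = V − Δ·S = 0.0000.
(2,0): S=74.6068. Δ = (V_up−V_dn)/(S_up−S_dn) = (1.3171−4.7619)/(88.0360−52.9708) = -0.0982. V = [p*·1.3171 + (1−p*)·4.7619]/1.05 = 2.1618. B = V − Δ·S = 9.4912.
(2,1): S=123.9944. Δ = (V_up−V_dn)/(S_up−S_dn) = (0.0000−1.3171)/(146.3134−88.0360) = -0.0226. V = [p*·0.0000 + (1−p*)·1.3171]/1.05 = 0.3470. B = V − Δ·S = 3.1494.
(2,2): S=206.0752. Δ = (V_up−V_dn)/(S_up−S_dn) = (0.0000−0.0000)/(243.1687−146.3134) = 0.0000. V = [p*·0.0000 + (1−p*)·0.0000]/1.05 = 0.0000. B = V − Δ·S = 0.0000.
(1,0): S=105.0800. Δ = (V_up−V_dn)/(S_up−S_dn) = (0.3470−2.1618)/(123.9944−74.6068) = -0.0367. V = [p*·0.3470 + (1−p*)·2.1618]/1.05 = 0.8085. B = V − Δ·S = 4.6700.
(1,1): S=174.6400. Δ = (V_up−V_dn)/(S_up−S_dn) = (0.0000−0.3470)/(206.0752−123.9944) = -0.0042. V = [p*·0.0000 + (1−p*)·0.3470]/1.05 = 0.0914. B = V − Δ·S = 0.8296.
(0,0): S=148.0000. Δ = (V_up−V_dn)/(S_up−S_dn) = (0.0914−0.8085)/(174.6400−105.0800) = -0.0103. V = [p*·0.0914 + (1−p*)·0.8085]/1.05 = 0.2760. B = V − Δ·S = 1.8018.
Check: Δ(0,0)·S0 + B(0,0) = 0.2760 = V0.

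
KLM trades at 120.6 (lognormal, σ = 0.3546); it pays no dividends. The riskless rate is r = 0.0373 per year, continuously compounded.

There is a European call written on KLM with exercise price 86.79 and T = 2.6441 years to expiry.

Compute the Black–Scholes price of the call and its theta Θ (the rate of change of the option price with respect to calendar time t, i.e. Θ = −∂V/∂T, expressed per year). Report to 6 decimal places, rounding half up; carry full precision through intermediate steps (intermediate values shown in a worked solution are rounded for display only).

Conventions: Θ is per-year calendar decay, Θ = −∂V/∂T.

price = 49.257606
Θ = -5.066165

σ√T = 0.3546·√2.6441 = 0.576604
d₁ = (ln(S/K) + (r+σ²/2)T) / (σ√T) = (ln(120.6/86.79) + (0.0373+0.3546²/2)·2.6441) / 0.576604 = (0.328988 + 0.264861) / 0.576604 = 1.029908
d₂ = d₁ − σ√T = 1.029908 − 0.576604 = 0.453304
e^{−rT} = 0.906082
N(d₁) = 0.848473,  N(d₂) = 0.674835
Call price V = S·N(d₁) − K·e^{−rT}·N(d₂) = 102.325883 − 53.068277 = 49.257606
φ(d₁) = (1/√(2π))·e^{−d₁²/2} = 0.234736
Θ = −S·φ(d₁)·σ/(2√T) − r·K·e^{−rT}·N(d₂) = −3.086718 − 1.979447 = -5.066165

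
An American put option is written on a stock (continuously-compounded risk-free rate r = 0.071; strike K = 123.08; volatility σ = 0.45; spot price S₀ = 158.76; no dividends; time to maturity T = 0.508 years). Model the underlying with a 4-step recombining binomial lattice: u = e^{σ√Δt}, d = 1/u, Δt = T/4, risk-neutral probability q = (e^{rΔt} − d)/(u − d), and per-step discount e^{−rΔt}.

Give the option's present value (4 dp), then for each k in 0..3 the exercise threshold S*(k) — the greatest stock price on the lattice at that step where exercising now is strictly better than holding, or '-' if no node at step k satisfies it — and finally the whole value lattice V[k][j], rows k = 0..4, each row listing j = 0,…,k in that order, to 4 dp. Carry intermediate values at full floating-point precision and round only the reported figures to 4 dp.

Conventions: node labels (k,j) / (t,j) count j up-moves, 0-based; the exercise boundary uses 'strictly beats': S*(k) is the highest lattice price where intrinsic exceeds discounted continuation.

Δt=0.12700  u=1.17394  d=0.85183  q=0.48811  discount=0.99102
step 4 (expiry): payoffs max(K−S,0) = 39.4898 7.8811 0.0000 0.0000 0.0000
step 3: (k=3,j=0): S=98.1300, K−S=24.9500, hold=23.8452 ⇒ V=24.9500 exercise | (k=3,j=1): S=135.2367, K−S=0.0000, hold=3.9980 ⇒ V=3.9980 continue | (k=3,j=2): S=186.3749, K−S=0.0000, hold=0.0000 ⇒ V=0.0000 continue | (k=3,j=3): S=256.8504, K−S=0.0000, hold=0.0000 ⇒ V=0.0000 continue  boundary S*=98.1300
step 2: (k=2,j=0): S=115.1989, K−S=7.8811, hold=14.5909 ⇒ V=14.5909 continue | (k=2,j=1): S=158.7600, K−S=0.0000, hold=2.0282 ⇒ V=2.0282 continue | (k=2,j=2): S=218.7932, K−S=0.0000, hold=0.0000 ⇒ V=0.0000 continue  boundary S*=-
step 1: (k=1,j=0): S=135.2367, K−S=0.0000, hold=8.3829 ⇒ V=8.3829 continue | (k=1,j=1): S=186.3749, K−S=0.0000, hold=1.0289 ⇒ V=1.0289 continue  boundary S*=-
step 0: (k=0,j=0): S=158.7600, K−S=0.0000, hold=4.7503 ⇒ V=4.7503 continue  boundary S*=-

price = 4.7503
boundary = - - - 98.1300
tree:
4.7503
8.3829 1.0289
14.5909 2.0282 0.0000
24.9500 3.9980 0.0000 0.0000
39.4898 7.8811 0.0000 0.0000 0.0000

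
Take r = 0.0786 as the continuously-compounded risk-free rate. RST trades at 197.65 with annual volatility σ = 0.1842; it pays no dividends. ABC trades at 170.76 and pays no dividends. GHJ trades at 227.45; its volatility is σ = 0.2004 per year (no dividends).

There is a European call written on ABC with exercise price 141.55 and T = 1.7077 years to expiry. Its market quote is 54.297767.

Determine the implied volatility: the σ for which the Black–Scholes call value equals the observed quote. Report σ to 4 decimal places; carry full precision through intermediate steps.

sigma = 0.3145

At σ = 0.3145 the Black–Scholes value reproduces the quote:
σ√T = 0.3145·√1.7077 = 0.410985
d₁ = (ln(S/K) + (r+σ²/2)T) / (σ√T) = (ln(170.76/141.55) + (0.0786+0.3145²/2)·1.7077) / 0.410985 = (0.187606 + 0.218680) / 0.410985 = 0.988565
d₂ = d₁ − σ√T = 0.988565 − 0.410985 = 0.577579
e^{−rT} = 0.874393
N(d₁) = 0.838562,  N(d₂) = 0.718226
V = S·N(d₁) − K·e^{−rT}·N(d₂) = 143.192842 − 88.895075 = 54.297767 (matching the quote); vega is positive throughout, so no other σ reproduces this price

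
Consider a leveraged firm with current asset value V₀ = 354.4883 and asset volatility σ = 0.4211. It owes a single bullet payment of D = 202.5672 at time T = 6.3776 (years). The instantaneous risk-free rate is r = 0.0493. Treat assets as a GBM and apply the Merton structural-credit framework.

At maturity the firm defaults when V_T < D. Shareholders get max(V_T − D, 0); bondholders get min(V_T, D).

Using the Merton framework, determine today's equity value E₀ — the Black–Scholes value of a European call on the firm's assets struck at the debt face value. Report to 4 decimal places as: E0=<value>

Equity is a call on the firm's assets struck at D = 202.5672:
d₁ = [ln(V₀/D) + (r + σ²/2)T] / (σ√T)
   = [ln(354.4883/202.5672) + (0.0493 + 0.5·0.4211²)·6.3776] / (0.4211·√6.3776)
   = [0.559604 + 0.879870] / 1.063442 = 1.353599
d₂ = d₁ − σ√T = 1.353599 − 1.063442 = 0.290157
N(d₁) = 0.912068,  N(d₂) = 0.614152,  e^(−rT) = 0.730215
E₀ = V₀·N(d₁) − D·e^(−rT)·N(d₂)
   = 354.4883·0.912068 − 202.5672·0.730215·0.614152 = 232.473445

E0=232.4734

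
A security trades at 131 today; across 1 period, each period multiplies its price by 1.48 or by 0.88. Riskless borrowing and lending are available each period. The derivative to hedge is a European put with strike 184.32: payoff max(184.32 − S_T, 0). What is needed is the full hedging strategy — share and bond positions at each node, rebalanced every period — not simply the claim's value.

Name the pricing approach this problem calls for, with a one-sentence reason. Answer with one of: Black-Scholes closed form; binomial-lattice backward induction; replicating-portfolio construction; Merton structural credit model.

framework: replicating-portfolio construction

Key observation: the task asks for the hedge itself — share and bond holdings at every node of the 1-period tree on spot 131 with factors 1.48/0.88 — which is exactly what the replicating-portfolio construction produces.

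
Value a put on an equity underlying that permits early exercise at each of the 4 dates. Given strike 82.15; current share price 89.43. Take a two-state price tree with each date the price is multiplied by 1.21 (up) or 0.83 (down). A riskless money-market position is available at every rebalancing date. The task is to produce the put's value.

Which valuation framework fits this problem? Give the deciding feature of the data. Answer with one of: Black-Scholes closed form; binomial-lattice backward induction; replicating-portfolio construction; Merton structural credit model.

framework: binomial-lattice backward induction

Key observation: the put (strike 82.15 on spot 89.43) is American-style on a 4-step discrete price model, so the early-exercise decision at every node requires stepwise backward valuation — a closed form cannot price the exercise right.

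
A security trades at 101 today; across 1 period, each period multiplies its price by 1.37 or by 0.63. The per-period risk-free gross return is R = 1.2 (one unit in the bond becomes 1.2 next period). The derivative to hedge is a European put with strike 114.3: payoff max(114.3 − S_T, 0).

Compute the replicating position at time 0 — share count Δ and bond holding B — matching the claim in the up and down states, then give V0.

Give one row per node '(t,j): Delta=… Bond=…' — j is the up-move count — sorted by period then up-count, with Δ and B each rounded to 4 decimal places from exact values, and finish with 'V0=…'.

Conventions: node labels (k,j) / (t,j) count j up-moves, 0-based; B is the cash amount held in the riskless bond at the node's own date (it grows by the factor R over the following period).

(0,0): Delta=-0.6780 Bond=78.1733
V0=9.7003

Risk-neutral probability p* = (R−d)/(u−d) = (1.2−0.63)/(1.37−0.63) = 0.7703.
Terminal payoffs: V(1,0)=50.6700, V(1,1)=0.0000
Node (0,0) S=101.0000: V=(p*·0.0000+(1−p*)·50.6700)/1.2=9.7003; Δ=(0.0000−50.6700)/(138.3700−63.6300)=-0.6780; B=V−Δ·S=78.1733
As a check, the time-0 holding Δ(0,0)·S0 + B(0,0) comes to 9.7003 — exactly V0.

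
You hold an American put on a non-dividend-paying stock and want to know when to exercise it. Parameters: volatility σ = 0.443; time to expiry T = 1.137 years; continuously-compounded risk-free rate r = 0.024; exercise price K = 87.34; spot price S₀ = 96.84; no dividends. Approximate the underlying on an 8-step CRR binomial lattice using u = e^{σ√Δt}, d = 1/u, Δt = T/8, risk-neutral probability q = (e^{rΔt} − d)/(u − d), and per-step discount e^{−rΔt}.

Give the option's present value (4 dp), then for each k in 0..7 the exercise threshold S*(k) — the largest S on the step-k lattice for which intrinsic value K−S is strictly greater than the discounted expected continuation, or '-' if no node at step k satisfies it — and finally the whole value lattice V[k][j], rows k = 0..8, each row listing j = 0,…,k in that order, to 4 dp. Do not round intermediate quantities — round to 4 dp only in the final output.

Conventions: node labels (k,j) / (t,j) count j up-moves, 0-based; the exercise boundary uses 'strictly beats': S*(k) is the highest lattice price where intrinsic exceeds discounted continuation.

price = 12.1450
boundary = - - - - 49.6513 42.0146 49.6513 58.6762
tree:
12.1450
16.9222 6.8146
22.8967 10.2683 2.9466
29.9479 15.0652 4.9017 0.7503
37.6887 21.3856 8.0056 1.4166 0.0000
45.3254 29.1298 12.7569 2.6745 0.0000 0.0000
51.7876 37.6887 19.6335 5.0494 0.0000 0.0000 0.0000
57.2558 45.3254 28.6638 9.5332 0.0000 0.0000 0.0000 0.0000
61.8830 51.7876 37.6887 17.9986 0.0000 0.0000 0.0000 0.0000 0.0000

Δt=0.14213, u=1.18176, d=0.84619, q=0.46853, disc=e^(-rΔt)=0.99659
k=8 terminal: V=max(K-S,0) → 61.8830 51.7876 37.6887 17.9986 0.0000 0.0000 0.0000 0.0000 0.0000
k=7: j=0 S=30.0842 intr=57.2558 cont=56.9584 V=57.2558[EX]; j=1 S=42.0146 intr=45.3254 cont=45.0280 V=45.3254[EX]; j=2 S=58.6762 intr=28.6638 cont=28.3664 V=28.6638[EX]; j=3 S=81.9453 intr=5.3947 cont=9.5332 V=9.5332[hold]; j=4 S=114.4421 intr=0.0000 cont=0.0000 V=0.0000[hold]; j=5 S=159.8261 intr=0.0000 cont=0.0000 V=0.0000[hold]; j=6 S=223.2078 intr=0.0000 cont=0.0000 V=0.0000[hold]; j=7 S=311.7248 intr=0.0000 cont=0.0000 V=0.0000[hold]  S*(7)=58.6762
k=6: j=0 S=35.5524 intr=51.7876 cont=51.4902 V=51.7876[EX]; j=1 S=49.6513 intr=37.6887 cont=37.3912 V=37.6887[EX]; j=2 S=69.3414 intr=17.9986 cont=19.6335 V=19.6335[hold]; j=3 S=96.8400 intr=0.0000 cont=5.0494 V=5.0494[hold]; j=4 S=135.2436 intr=0.0000 cont=0.0000 V=0.0000[hold]; j=5 S=188.8768 intr=0.0000 cont=0.0000 V=0.0000[hold]; j=6 S=263.7791 intr=0.0000 cont=0.0000 V=0.0000[hold]  S*(6)=49.6513
k=5: j=0 S=42.0146 intr=45.3254 cont=45.0280 V=45.3254[EX]; j=1 S=58.6762 intr=28.6638 cont=29.1298 V=29.1298[hold]; j=2 S=81.9453 intr=5.3947 cont=12.7569 V=12.7569[hold]; j=3 S=114.4421 intr=0.0000 cont=2.6745 V=2.6745[hold]; j=4 S=159.8261 intr=0.0000 cont=0.0000 V=0.0000[hold]; j=5 S=223.2078 intr=0.0000 cont=0.0000 V=0.0000[hold]  S*(5)=42.0146
k=4: j=0 S=49.6513 intr=37.6887 cont=37.6088 V=37.6887[EX]; j=1 S=69.3414 intr=17.9986 cont=21.3856 V=21.3856[hold]; j=2 S=96.8400 intr=0.0000 cont=8.0056 V=8.0056[hold]; j=3 S=135.2436 intr=0.0000 cont=1.4166 V=1.4166[hold]; j=4 S=188.8768 intr=0.0000 cont=0.0000 V=0.0000[hold]  S*(4)=49.6513
k=3: j=0 S=58.6762 intr=28.6638 cont=29.9479 V=29.9479[hold]; j=1 S=81.9453 intr=5.3947 cont=15.0652 V=15.0652[hold]; j=2 S=114.4421 intr=0.0000 cont=4.9017 V=4.9017[hold]; j=3 S=159.8261 intr=0.0000 cont=0.7503 V=0.7503[hold]  S*(3)=-
k=2: j=0 S=69.3414 intr=17.9986 cont=22.8967 V=22.8967[hold]; j=1 S=96.8400 intr=0.0000 cont=10.2683 V=10.2683[hold]; j=2 S=135.2436 intr=0.0000 cont=2.9466 V=2.9466[hold]  S*(2)=-
k=1: j=0 S=81.9453 intr=5.3947 cont=16.9222 V=16.9222[hold]; j=1 S=114.4421 intr=0.0000 cont=6.8146 V=6.8146[hold]  S*(1)=-
k=0: j=0 S=96.8400 intr=0.0000 cont=12.1450 V=12.1450[hold]  S*(0)=-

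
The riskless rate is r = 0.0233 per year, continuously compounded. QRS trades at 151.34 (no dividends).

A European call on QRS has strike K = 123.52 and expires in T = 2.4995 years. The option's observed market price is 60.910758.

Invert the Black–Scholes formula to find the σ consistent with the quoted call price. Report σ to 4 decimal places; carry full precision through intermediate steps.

sigma = 0.5033

At σ = 0.5033 the Black–Scholes value reproduces the quote:
σ√T = 0.5033·√2.4995 = 0.795708
d₁ = (ln(S/K) + (r+σ²/2)T) / (σ√T) = (ln(151.34/123.52) + (0.0233+0.5033²/2)·2.4995) / 0.795708 = (0.203126 + 0.374814) / 0.795708 = 0.726321
d₂ = d₁ − σ√T = 0.726321 − 0.795708 = -0.069386
e^{−rT} = 0.943425
N(d₁) = 0.766179,  N(d₂) = 0.472341
V = S·N(d₁) − K·e^{−rT}·N(d₂) = 115.953551 − 55.042793 = 60.910758 (equal to the quote); since ∂V/∂σ > 0 for all σ, the implied volatility is unique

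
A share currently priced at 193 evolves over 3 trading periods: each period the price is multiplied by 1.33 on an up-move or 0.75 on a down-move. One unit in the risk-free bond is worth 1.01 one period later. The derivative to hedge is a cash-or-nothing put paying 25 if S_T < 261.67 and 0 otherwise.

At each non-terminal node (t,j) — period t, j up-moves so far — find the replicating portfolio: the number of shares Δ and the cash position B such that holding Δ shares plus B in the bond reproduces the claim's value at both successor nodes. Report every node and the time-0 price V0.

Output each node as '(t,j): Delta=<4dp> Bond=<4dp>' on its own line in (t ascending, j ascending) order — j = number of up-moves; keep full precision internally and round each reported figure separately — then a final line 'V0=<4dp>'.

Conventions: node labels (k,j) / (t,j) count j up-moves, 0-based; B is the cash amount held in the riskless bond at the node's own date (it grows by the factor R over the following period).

The replicating-portfolio and risk-neutral prices coincide; use p* = (1.01−0.75)/(1.33−0.75) = 0.4483 for the latter.
Payoffs at expiry: V(3,0)=25.0000, V(3,1)=25.0000, V(3,2)=25.0000, V(3,3)=0.0000
(2,0): S=108.5625. Δ = (V_up−V_dn)/(S_up−S_dn) = (25.0000−25.0000)/(144.3881−81.4219) = 0.0000. V = [p*·25.0000 + (1−p*)·25.0000]/1.01 = 24.7525. B = V − Δ·S = 24.7525.
(2,1): S=192.5175. Δ = (V_up−V_dn)/(S_up−S_dn) = (25.0000−25.0000)/(256.0483−144.3881) = 0.0000. V = [p*·25.0000 + (1−p*)·25.0000]/1.01 = 24.7525. B = V − Δ·S = 24.7525.
(2,2): S=341.3977. Δ = (V_up−V_dn)/(S_up−S_dn) = (0.0000−25.0000)/(454.0589−256.0483) = -0.1263. V = [p*·0.0000 + (1−p*)·25.0000]/1.01 = 13.6565. B = V − Δ·S = 56.7600.
(1,0): S=144.7500. Δ = (V_up−V_dn)/(S_up−S_dn) = (24.7525−24.7525)/(192.5175−108.5625) = 0.0000. V = [p*·24.7525 + (1−p*)·24.7525]/1.01 = 24.5074. B = V − Δ·S = 24.5074.
(1,1): S=256.6900. Δ = (V_up−V_dn)/(S_up−S_dn) = (13.6565−24.7525)/(341.3977−192.5175) = -0.0745. V = [p*·13.6565 + (1−p*)·24.7525]/1.01 = 19.5826. B = V − Δ·S = 38.7135.
(0,0): S=193.0000. Δ = (V_up−V_dn)/(S_up−S_dn) = (19.5826−24.5074)/(256.6900−144.7500) = -0.0440. V = [p*·19.5826 + (1−p*)·24.5074]/1.01 = 22.0789. B = V − Δ·S = 30.5700.
Verification: the root portfolio costs Δ(0,0)·S0 + B(0,0) = 22.0789, matching V0.

(0,0): Delta=-0.0440 Bond=30.5700
(1,0): Delta=0.0000 Bond=24.5074
(1,1): Delta=-0.0745 Bond=38.7135
(2,0): Delta=0.0000 Bond=24.7525
(2,1): Delta=0.0000 Bond=24.7525
(2,2): Delta=-0.1263 Bond=56.7600
V0=22.0789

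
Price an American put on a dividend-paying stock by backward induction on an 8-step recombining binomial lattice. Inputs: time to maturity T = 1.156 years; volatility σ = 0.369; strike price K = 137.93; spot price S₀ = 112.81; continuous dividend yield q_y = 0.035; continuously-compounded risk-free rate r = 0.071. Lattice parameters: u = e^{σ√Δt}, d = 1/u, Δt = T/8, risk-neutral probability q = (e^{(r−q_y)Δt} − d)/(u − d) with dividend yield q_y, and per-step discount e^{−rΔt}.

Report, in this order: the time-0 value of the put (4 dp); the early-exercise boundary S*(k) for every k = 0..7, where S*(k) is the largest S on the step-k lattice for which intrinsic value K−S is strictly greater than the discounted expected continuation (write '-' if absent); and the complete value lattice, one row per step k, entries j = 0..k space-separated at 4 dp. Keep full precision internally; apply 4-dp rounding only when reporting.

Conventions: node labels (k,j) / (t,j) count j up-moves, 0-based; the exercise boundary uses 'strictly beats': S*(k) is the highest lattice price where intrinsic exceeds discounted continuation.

price = 31.3767
boundary = - - 85.2142 74.0618 85.2142 98.0460 85.2142 98.0460
tree:
31.3767
41.3012 21.4450
52.7158 29.9893 12.7756
63.8682 40.5331 19.3664 6.0081
73.5611 52.7158 28.3845 10.1466 1.7156
81.9854 63.8682 39.8840 16.7065 3.3559 0.0000
89.3071 73.5611 52.7158 26.5348 6.5647 0.0000 0.0000
95.6707 81.9854 63.8682 39.8840 12.8415 0.0000 0.0000 0.0000
101.2014 89.3071 73.5611 52.7158 25.1200 0.0000 0.0000 0.0000 0.0000

Δt=0.14450, u=1.15058, d=0.86912, q=0.48352, disc=e^(-rΔt)=0.98979
k=8 terminal: V=max(K-S,0) → 101.2014 89.3071 73.5611 52.7158 25.1200 0.0000 0.0000 0.0000 0.0000
k=7: j=0 S=42.2593 intr=95.6707 cont=94.4760 V=95.6707[EX]; j=1 S=55.9446 intr=81.9854 cont=80.8597 V=81.9854[EX]; j=2 S=74.0618 intr=63.8682 cont=62.8340 V=63.8682[EX]; j=3 S=98.0460 intr=39.8840 cont=38.9708 V=39.8840[EX]; j=4 S=129.7972 intr=8.1328 cont=12.8415 V=12.8415[hold]; j=5 S=171.8309 intr=0.0000 cont=0.0000 V=0.0000[hold]; j=6 S=227.4767 intr=0.0000 cont=0.0000 V=0.0000[hold]; j=7 S=301.1429 intr=0.0000 cont=0.0000 V=0.0000[hold]  S*(7)=98.0460
k=6: j=0 S=48.6229 intr=89.3071 cont=88.1446 V=89.3071[EX]; j=1 S=64.3689 intr=73.5611 cont=72.4780 V=73.5611[EX]; j=2 S=85.2142 intr=52.7158 cont=51.7378 V=52.7158[EX]; j=3 S=112.8100 intr=25.1200 cont=26.5348 V=26.5348[hold]; j=4 S=149.3425 intr=0.0000 cont=6.5647 V=6.5647[hold]; j=5 S=197.7056 intr=0.0000 cont=0.0000 V=0.0000[hold]; j=6 S=261.7307 intr=0.0000 cont=0.0000 V=0.0000[hold]  S*(6)=85.2142
k=5: j=0 S=55.9446 intr=81.9854 cont=80.8597 V=81.9854[EX]; j=1 S=74.0618 intr=63.8682 cont=62.8340 V=63.8682[EX]; j=2 S=98.0460 intr=39.8840 cont=39.6479 V=39.8840[EX]; j=3 S=129.7972 intr=8.1328 cont=16.7065 V=16.7065[hold]; j=4 S=171.8309 intr=0.0000 cont=3.3559 V=3.3559[hold]; j=5 S=227.4767 intr=0.0000 cont=0.0000 V=0.0000[hold]  S*(5)=98.0460
k=4: j=0 S=64.3689 intr=73.5611 cont=72.4780 V=73.5611[EX]; j=1 S=85.2142 intr=52.7158 cont=51.7378 V=52.7158[EX]; j=2 S=112.8100 intr=25.1200 cont=28.3845 V=28.3845[hold]; j=3 S=149.3425 intr=0.0000 cont=10.1466 V=10.1466[hold]; j=4 S=197.7056 intr=0.0000 cont=1.7156 V=1.7156[hold]  S*(4)=85.2142
k=3: j=0 S=74.0618 intr=63.8682 cont=62.8340 V=63.8682[EX]; j=1 S=98.0460 intr=39.8840 cont=40.5331 V=40.5331[hold]; j=2 S=129.7972 intr=8.1328 cont=19.3664 V=19.3664[hold]; j=3 S=171.8309 intr=0.0000 cont=6.0081 V=6.0081[hold]  S*(3)=74.0618
k=2: j=0 S=85.2142 intr=52.7158 cont=52.0485 V=52.7158[EX]; j=1 S=112.8100 intr=25.1200 cont=29.9893 V=29.9893[hold]; j=2 S=149.3425 intr=0.0000 cont=12.7756 V=12.7756[hold]  S*(2)=85.2142
k=1: j=0 S=98.0460 intr=39.8840 cont=41.3012 V=41.3012[hold]; j=1 S=129.7972 intr=8.1328 cont=21.4450 V=21.4450[hold]  S*(1)=-
k=0: j=0 S=112.8100 intr=25.1200 cont=31.3767 V=31.3767[hold]  S*(0)=-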